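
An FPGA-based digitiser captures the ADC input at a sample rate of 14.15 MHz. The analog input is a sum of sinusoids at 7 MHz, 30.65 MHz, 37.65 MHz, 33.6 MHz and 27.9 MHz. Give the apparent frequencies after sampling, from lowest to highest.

0.4 MHz, 2.35 MHz, 4.8 MHz, 5.3 MHz, 7 MHz

fs/2 = 7.075 MHz.
7 MHz ≤ fs/2 = 7.075 MHz, passes unchanged.
30.65 MHz mod fs = 2.35 MHz.
2.35 MHz ≤ fs/2 = 7.075 MHz, appears at 2.35 MHz.
37.65 MHz mod fs = 9.35 MHz.
9.35 MHz > fs/2 = 7.075 MHz, folds to fs − 9.35 MHz = 4.8 MHz.
33.6 MHz mod fs = 5.3 MHz.
5.3 MHz ≤ fs/2 = 7.075 MHz, appears at 5.3 MHz.
27.9 MHz mod fs = 13.75 MHz.
13.75 MHz > fs/2 = 7.075 MHz, folds to fs − 13.75 MHz = 0.4 MHz.
Distinct values: {0.4 MHz, 2.35 MHz, 4.8 MHz, 5.3 MHz, 7 MHz}.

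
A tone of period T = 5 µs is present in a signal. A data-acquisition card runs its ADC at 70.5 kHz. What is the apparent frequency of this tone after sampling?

T = 5 µs → f = 1/T = 200 kHz.
200 kHz mod fs = 59 kHz.
59 kHz > fs/2 = 35.25 kHz, folds to fs − 59 kHz = 11.5 kHz.

11.5 kHz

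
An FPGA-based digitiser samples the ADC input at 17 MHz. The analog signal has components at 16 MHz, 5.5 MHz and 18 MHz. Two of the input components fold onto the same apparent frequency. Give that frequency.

1 MHz

fs/2 = 8.5 MHz.
16 MHz > fs/2 = 8.5 MHz, folds to fs − 16 MHz = 1 MHz.
5.5 MHz ≤ fs/2 = 8.5 MHz, passes unchanged.
18 MHz mod fs = 1 MHz.
1 MHz ≤ fs/2 = 8.5 MHz, appears at 1 MHz.
16 MHz and 18 MHz both map to 1 MHz.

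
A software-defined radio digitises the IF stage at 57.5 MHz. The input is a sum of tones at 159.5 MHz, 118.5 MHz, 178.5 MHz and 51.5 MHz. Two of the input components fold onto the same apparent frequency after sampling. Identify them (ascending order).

51.5 MHz, 178.5 MHz

fs/2 = 28.75 MHz.
159.5 MHz mod fs = 44.5 MHz.
44.5 MHz > fs/2 = 28.75 MHz, folds to fs − 44.5 MHz = 13 MHz.
118.5 MHz mod fs = 3.5 MHz.
3.5 MHz ≤ fs/2 = 28.75 MHz, appears at 3.5 MHz.
178.5 MHz mod fs = 6 MHz.
6 MHz ≤ fs/2 = 28.75 MHz, appears at 6 MHz.
51.5 MHz > fs/2 = 28.75 MHz, folds to fs − 51.5 MHz = 6 MHz.
51.5 MHz and 178.5 MHz both map to 6 MHz.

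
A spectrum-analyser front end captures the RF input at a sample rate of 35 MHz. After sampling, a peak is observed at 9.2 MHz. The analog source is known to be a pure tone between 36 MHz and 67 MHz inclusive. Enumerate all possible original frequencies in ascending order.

44.2 MHz, 60.8 MHz

Frequencies that alias to 9.2 MHz are k·fs ± 9.2 MHz for integer k ≥ 0.
k=0: 9.2 MHz.
k=1: 25.8 MHz, 44.2 MHz.
k=2: 60.8 MHz, 79.2 MHz.
k=3: 95.8 MHz, 114.2 MHz.
Within [36 MHz, 67 MHz]: 44.2 MHz, 60.8 MHz.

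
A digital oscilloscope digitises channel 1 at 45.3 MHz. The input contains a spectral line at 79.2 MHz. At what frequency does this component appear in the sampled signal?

11.4 MHz

79.2 MHz mod fs = 33.9 MHz.
33.9 MHz > fs/2 = 22.65 MHz, folds to fs − 33.9 MHz = 11.4 MHz.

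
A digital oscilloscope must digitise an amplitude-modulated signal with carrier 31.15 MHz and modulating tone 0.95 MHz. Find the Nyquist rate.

64.2 MHz

AM sidebands sit at fc ± fm = 30.2 MHz and 32.1 MHz.
Highest-frequency component: 32.1 MHz.
Nyquist rate = 2 × 32.1 MHz = 64.2 MHz.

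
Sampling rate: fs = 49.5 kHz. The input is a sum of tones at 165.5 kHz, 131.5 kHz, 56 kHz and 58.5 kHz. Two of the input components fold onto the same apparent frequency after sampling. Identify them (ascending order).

fs/2 = 24.75 kHz.
165.5 kHz mod fs = 17 kHz.
17 kHz ≤ fs/2 = 24.75 kHz, appears at 17 kHz.
131.5 kHz mod fs = 32.5 kHz.
32.5 kHz > fs/2 = 24.75 kHz, folds to fs − 32.5 kHz = 17 kHz.
56 kHz mod fs = 6.5 kHz.
6.5 kHz ≤ fs/2 = 24.75 kHz, appears at 6.5 kHz.
58.5 kHz mod fs = 9 kHz.
9 kHz ≤ fs/2 = 24.75 kHz, appears at 9 kHz.
131.5 kHz and 165.5 kHz both map to 17 kHz.

131.5 kHz, 165.5 kHz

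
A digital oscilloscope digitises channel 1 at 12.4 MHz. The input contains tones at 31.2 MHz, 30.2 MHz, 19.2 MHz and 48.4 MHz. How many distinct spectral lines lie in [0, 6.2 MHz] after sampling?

4

fs/2 = 6.2 MHz.
31.2 MHz mod fs = 6.4 MHz.
6.4 MHz > fs/2 = 6.2 MHz, folds to fs − 6.4 MHz = 6 MHz.
30.2 MHz mod fs = 5.4 MHz.
5.4 MHz ≤ fs/2 = 6.2 MHz, appears at 5.4 MHz.
19.2 MHz mod fs = 6.8 MHz.
6.8 MHz > fs/2 = 6.2 MHz, folds to fs − 6.8 MHz = 5.6 MHz.
48.4 MHz mod fs = 11.2 MHz.
11.2 MHz > fs/2 = 6.2 MHz, folds to fs − 11.2 MHz = 1.2 MHz.
Distinct values: {1.2 MHz, 5.4 MHz, 5.6 MHz, 6 MHz} → 4.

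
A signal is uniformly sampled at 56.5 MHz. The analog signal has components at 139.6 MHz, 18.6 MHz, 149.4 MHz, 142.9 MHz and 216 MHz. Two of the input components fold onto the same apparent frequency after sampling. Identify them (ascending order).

139.6 MHz, 142.9 MHz

fs/2 = 28.25 MHz.
139.6 MHz mod fs = 26.6 MHz.
26.6 MHz ≤ fs/2 = 28.25 MHz, appears at 26.6 MHz.
18.6 MHz ≤ fs/2 = 28.25 MHz, passes unchanged.
149.4 MHz mod fs = 36.4 MHz.
36.4 MHz > fs/2 = 28.25 MHz, folds to fs − 36.4 MHz = 20.1 MHz.
142.9 MHz mod fs = 29.9 MHz.
29.9 MHz > fs/2 = 28.25 MHz, folds to fs − 29.9 MHz = 26.6 MHz.
216 MHz mod fs = 46.5 MHz.
46.5 MHz > fs/2 = 28.25 MHz, folds to fs − 46.5 MHz = 10 MHz.
139.6 MHz and 142.9 MHz both map to 26.6 MHz.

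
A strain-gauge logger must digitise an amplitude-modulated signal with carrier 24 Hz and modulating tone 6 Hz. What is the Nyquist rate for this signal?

60 Hz

AM sidebands sit at fc ± fm = 18 Hz and 30 Hz.
Highest-frequency component: 30 Hz.
Nyquist rate = 2 × 30 Hz = 60 Hz.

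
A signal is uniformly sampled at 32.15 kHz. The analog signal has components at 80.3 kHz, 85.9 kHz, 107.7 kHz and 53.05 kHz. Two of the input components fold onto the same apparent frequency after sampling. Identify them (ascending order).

53.05 kHz, 107.7 kHz

fs/2 = 16.075 kHz.
80.3 kHz mod fs = 16 kHz.
16 kHz ≤ fs/2 = 16.075 kHz, appears at 16 kHz.
85.9 kHz mod fs = 21.6 kHz.
21.6 kHz > fs/2 = 16.075 kHz, folds to fs − 21.6 kHz = 10.55 kHz.
107.7 kHz mod fs = 11.25 kHz.
11.25 kHz ≤ fs/2 = 16.075 kHz, appears at 11.25 kHz.
53.05 kHz mod fs = 20.9 kHz.
20.9 kHz > fs/2 = 16.075 kHz, folds to fs − 20.9 kHz = 11.25 kHz.
53.05 kHz and 107.7 kHz both map to 11.25 kHz.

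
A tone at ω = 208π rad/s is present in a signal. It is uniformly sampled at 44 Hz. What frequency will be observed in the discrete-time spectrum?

16 Hz

ω = 208π rad/s → f = ω/(2π) = 104 Hz.
104 Hz mod fs = 16 Hz.
16 Hz ≤ fs/2 = 22 Hz, appears at 16 Hz.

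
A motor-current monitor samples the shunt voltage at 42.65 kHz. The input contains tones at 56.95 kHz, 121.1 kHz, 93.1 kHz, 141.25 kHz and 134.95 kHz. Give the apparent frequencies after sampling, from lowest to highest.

fs/2 = 21.325 kHz.
56.95 kHz mod fs = 14.3 kHz.
14.3 kHz ≤ fs/2 = 21.325 kHz, appears at 14.3 kHz.
121.1 kHz mod fs = 35.8 kHz.
35.8 kHz > fs/2 = 21.325 kHz, folds to fs − 35.8 kHz = 6.85 kHz.
93.1 kHz mod fs = 7.8 kHz.
7.8 kHz ≤ fs/2 = 21.325 kHz, appears at 7.8 kHz.
141.25 kHz mod fs = 13.3 kHz.
13.3 kHz ≤ fs/2 = 21.325 kHz, appears at 13.3 kHz.
134.95 kHz mod fs = 7 kHz.
7 kHz ≤ fs/2 = 21.325 kHz, appears at 7 kHz.
Distinct values: {6.85 kHz, 7 kHz, 7.8 kHz, 13.3 kHz, 14.3 kHz}.

6.85 kHz, 7 kHz, 7.8 kHz, 13.3 kHz, 14.3 kHz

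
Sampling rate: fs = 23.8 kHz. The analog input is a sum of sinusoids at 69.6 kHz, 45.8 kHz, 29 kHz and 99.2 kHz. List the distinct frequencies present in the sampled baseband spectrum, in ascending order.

1.8 kHz, 4 kHz, 5.2 kHz

fs/2 = 11.9 kHz.
69.6 kHz mod fs = 22 kHz.
22 kHz > fs/2 = 11.9 kHz, folds to fs − 22 kHz = 1.8 kHz.
45.8 kHz mod fs = 22 kHz.
22 kHz > fs/2 = 11.9 kHz, folds to fs − 22 kHz = 1.8 kHz.
29 kHz mod fs = 5.2 kHz.
5.2 kHz ≤ fs/2 = 11.9 kHz, appears at 5.2 kHz.
99.2 kHz mod fs = 4 kHz.
4 kHz ≤ fs/2 = 11.9 kHz, appears at 4 kHz.
Distinct values: {1.8 kHz, 4 kHz, 5.2 kHz}.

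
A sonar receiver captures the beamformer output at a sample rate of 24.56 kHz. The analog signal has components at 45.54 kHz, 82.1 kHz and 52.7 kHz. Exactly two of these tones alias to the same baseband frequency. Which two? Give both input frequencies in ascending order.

fs/2 = 12.28 kHz.
45.54 kHz mod fs = 20.98 kHz.
20.98 kHz > fs/2 = 12.28 kHz, folds to fs − 20.98 kHz = 3.58 kHz.
82.1 kHz mod fs = 8.42 kHz.
8.42 kHz ≤ fs/2 = 12.28 kHz, appears at 8.42 kHz.
52.7 kHz mod fs = 3.58 kHz.
3.58 kHz ≤ fs/2 = 12.28 kHz, appears at 3.58 kHz.
45.54 kHz and 52.7 kHz both map to 3.58 kHz.

45.54 kHz, 52.7 kHz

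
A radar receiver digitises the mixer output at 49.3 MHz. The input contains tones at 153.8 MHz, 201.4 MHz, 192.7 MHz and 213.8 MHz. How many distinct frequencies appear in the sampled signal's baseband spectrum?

4

fs/2 = 24.65 MHz.
153.8 MHz mod fs = 5.9 MHz.
5.9 MHz ≤ fs/2 = 24.65 MHz, appears at 5.9 MHz.
201.4 MHz mod fs = 4.2 MHz.
4.2 MHz ≤ fs/2 = 24.65 MHz, appears at 4.2 MHz.
192.7 MHz mod fs = 44.8 MHz.
44.8 MHz > fs/2 = 24.65 MHz, folds to fs − 44.8 MHz = 4.5 MHz.
213.8 MHz mod fs = 16.6 MHz.
16.6 MHz ≤ fs/2 = 24.65 MHz, appears at 16.6 MHz.
Distinct values: {4.2 MHz, 4.5 MHz, 5.9 MHz, 16.6 MHz} → 4.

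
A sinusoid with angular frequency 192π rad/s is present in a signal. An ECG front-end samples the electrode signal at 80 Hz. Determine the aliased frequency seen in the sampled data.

16 Hz

ω = 192π rad/s → f = ω/(2π) = 96 Hz.
96 Hz mod fs = 16 Hz.
16 Hz ≤ fs/2 = 40 Hz, appears at 16 Hz.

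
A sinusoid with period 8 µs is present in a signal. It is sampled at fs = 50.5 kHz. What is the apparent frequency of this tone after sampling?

T = 8 µs → f = 1/T = 125 kHz.
125 kHz mod fs = 24 kHz.
24 kHz ≤ fs/2 = 25.25 kHz, appears at 24 kHz.

24 kHz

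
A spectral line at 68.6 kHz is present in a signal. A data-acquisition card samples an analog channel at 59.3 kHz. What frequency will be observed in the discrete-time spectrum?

9.3 kHz

68.6 kHz mod fs = 9.3 kHz.
9.3 kHz ≤ fs/2 = 29.65 kHz, appears at 9.3 kHz.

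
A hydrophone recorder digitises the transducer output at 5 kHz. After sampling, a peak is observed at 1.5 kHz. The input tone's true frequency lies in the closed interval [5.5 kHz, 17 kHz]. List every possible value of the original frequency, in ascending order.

Frequencies that alias to 1.5 kHz are k·fs ± 1.5 kHz for integer k ≥ 0.
k=0: 1.5 kHz.
k=1: 3.5 kHz, 6.5 kHz.
k=2: 8.5 kHz, 11.5 kHz.
k=3: 13.5 kHz, 16.5 kHz.
k=4: 18.5 kHz, 21.5 kHz.
Within [5.5 kHz, 17 kHz]: 6.5 kHz, 8.5 kHz, 11.5 kHz, 13.5 kHz, 16.5 kHz.

6.5 kHz, 8.5 kHz, 11.5 kHz, 13.5 kHz, 16.5 kHz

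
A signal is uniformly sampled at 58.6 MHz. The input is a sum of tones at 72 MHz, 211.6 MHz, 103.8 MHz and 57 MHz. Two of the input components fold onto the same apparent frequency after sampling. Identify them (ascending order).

72 MHz, 103.8 MHz

fs/2 = 29.3 MHz.
72 MHz mod fs = 13.4 MHz.
13.4 MHz ≤ fs/2 = 29.3 MHz, appears at 13.4 MHz.
211.6 MHz mod fs = 35.8 MHz.
35.8 MHz > fs/2 = 29.3 MHz, folds to fs − 35.8 MHz = 22.8 MHz.
103.8 MHz mod fs = 45.2 MHz.
45.2 MHz > fs/2 = 29.3 MHz, folds to fs − 45.2 MHz = 13.4 MHz.
57 MHz > fs/2 = 29.3 MHz, folds to fs − 57 MHz = 1.6 MHz.
72 MHz and 103.8 MHz both map to 13.4 MHz.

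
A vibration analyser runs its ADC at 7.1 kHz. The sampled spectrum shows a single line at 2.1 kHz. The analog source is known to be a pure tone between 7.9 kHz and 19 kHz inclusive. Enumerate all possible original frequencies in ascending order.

Frequencies that alias to 2.1 kHz are k·fs ± 2.1 kHz for integer k ≥ 0.
k=0: 2.1 kHz.
k=1: 5 kHz, 9.2 kHz.
k=2: 12.1 kHz, 16.3 kHz.
k=3: 19.2 kHz, 23.4 kHz.
Within [7.9 kHz, 19 kHz]: 9.2 kHz, 12.1 kHz, 16.3 kHz.

9.2 kHz, 12.1 kHz, 16.3 kHz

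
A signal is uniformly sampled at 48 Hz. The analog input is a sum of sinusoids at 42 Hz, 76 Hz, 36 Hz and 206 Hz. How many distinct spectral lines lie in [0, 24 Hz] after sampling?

4

fs/2 = 24 Hz.
42 Hz > fs/2 = 24 Hz, folds to fs − 42 Hz = 6 Hz.
76 Hz mod fs = 28 Hz.
28 Hz > fs/2 = 24 Hz, folds to fs − 28 Hz = 20 Hz.
36 Hz > fs/2 = 24 Hz, folds to fs − 36 Hz = 12 Hz.
206 Hz mod fs = 14 Hz.
14 Hz ≤ fs/2 = 24 Hz, appears at 14 Hz.
Distinct values: {6 Hz, 12 Hz, 14 Hz, 20 Hz} → 4.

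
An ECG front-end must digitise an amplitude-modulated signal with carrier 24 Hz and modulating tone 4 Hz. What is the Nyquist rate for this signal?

AM sidebands sit at fc ± fm = 20 Hz and 28 Hz.
Highest-frequency component: 28 Hz.
Nyquist rate = 2 × 28 Hz = 56 Hz.

56 Hz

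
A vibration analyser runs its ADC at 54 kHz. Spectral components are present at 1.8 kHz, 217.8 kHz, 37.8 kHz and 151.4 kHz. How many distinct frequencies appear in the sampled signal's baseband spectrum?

fs/2 = 27 kHz.
1.8 kHz ≤ fs/2 = 27 kHz, passes unchanged.
217.8 kHz mod fs = 1.8 kHz.
1.8 kHz ≤ fs/2 = 27 kHz, appears at 1.8 kHz.
37.8 kHz > fs/2 = 27 kHz, folds to fs − 37.8 kHz = 16.2 kHz.
151.4 kHz mod fs = 43.4 kHz.
43.4 kHz > fs/2 = 27 kHz, folds to fs − 43.4 kHz = 10.6 kHz.
Distinct values: {1.8 kHz, 10.6 kHz, 16.2 kHz} → 3.

3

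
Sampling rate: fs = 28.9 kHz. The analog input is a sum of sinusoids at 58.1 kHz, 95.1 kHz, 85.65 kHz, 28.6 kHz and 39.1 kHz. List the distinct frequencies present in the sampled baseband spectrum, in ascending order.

fs/2 = 14.45 kHz.
58.1 kHz mod fs = 0.3 kHz.
0.3 kHz ≤ fs/2 = 14.45 kHz, appears at 0.3 kHz.
95.1 kHz mod fs = 8.4 kHz.
8.4 kHz ≤ fs/2 = 14.45 kHz, appears at 8.4 kHz.
85.65 kHz mod fs = 27.85 kHz.
27.85 kHz > fs/2 = 14.45 kHz, folds to fs − 27.85 kHz = 1.05 kHz.
28.6 kHz > fs/2 = 14.45 kHz, folds to fs − 28.6 kHz = 0.3 kHz.
39.1 kHz mod fs = 10.2 kHz.
10.2 kHz ≤ fs/2 = 14.45 kHz, appears at 10.2 kHz.
Distinct values: {0.3 kHz, 1.05 kHz, 8.4 kHz, 10.2 kHz}.

0.3 kHz, 1.05 kHz, 8.4 kHz, 10.2 kHz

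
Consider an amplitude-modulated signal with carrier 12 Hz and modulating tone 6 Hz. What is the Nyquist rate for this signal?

AM sidebands sit at fc ± fm = 6 Hz and 18 Hz.
Highest-frequency component: 18 Hz.
Nyquist rate = 2 × 18 Hz = 36 Hz.

36 Hz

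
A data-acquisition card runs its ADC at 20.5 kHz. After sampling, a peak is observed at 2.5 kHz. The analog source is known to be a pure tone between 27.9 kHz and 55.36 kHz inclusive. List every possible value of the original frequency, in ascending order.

Frequencies that alias to 2.5 kHz are k·fs ± 2.5 kHz for integer k ≥ 0.
k=0: 2.5 kHz.
k=1: 18 kHz, 23 kHz.
k=2: 38.5 kHz, 43.5 kHz.
k=3: 59 kHz, 64 kHz.
Within [27.9 kHz, 55.36 kHz]: 38.5 kHz, 43.5 kHz.

38.5 kHz, 43.5 kHz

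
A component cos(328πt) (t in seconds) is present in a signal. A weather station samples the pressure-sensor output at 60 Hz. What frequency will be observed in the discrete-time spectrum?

16 Hz

ω = 328π rad/s → f = ω/(2π) = 164 Hz.
164 Hz mod fs = 44 Hz.
44 Hz > fs/2 = 30 Hz, folds to fs − 44 Hz = 16 Hz.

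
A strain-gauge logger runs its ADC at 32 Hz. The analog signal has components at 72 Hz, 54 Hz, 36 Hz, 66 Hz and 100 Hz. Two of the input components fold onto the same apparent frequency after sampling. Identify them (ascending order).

36 Hz, 100 Hz

fs/2 = 16 Hz.
72 Hz mod fs = 8 Hz.
8 Hz ≤ fs/2 = 16 Hz, appears at 8 Hz.
54 Hz mod fs = 22 Hz.
22 Hz > fs/2 = 16 Hz, folds to fs − 22 Hz = 10 Hz.
36 Hz mod fs = 4 Hz.
4 Hz ≤ fs/2 = 16 Hz, appears at 4 Hz.
66 Hz mod fs = 2 Hz.
2 Hz ≤ fs/2 = 16 Hz, appears at 2 Hz.
100 Hz mod fs = 4 Hz.
4 Hz ≤ fs/2 = 16 Hz, appears at 4 Hz.
36 Hz and 100 Hz both map to 4 Hz.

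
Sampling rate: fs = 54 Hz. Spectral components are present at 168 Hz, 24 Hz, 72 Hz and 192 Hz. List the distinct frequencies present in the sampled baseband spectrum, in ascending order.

6 Hz, 18 Hz, 24 Hz

fs/2 = 27 Hz.
168 Hz mod fs = 6 Hz.
6 Hz ≤ fs/2 = 27 Hz, appears at 6 Hz.
24 Hz ≤ fs/2 = 27 Hz, passes unchanged.
72 Hz mod fs = 18 Hz.
18 Hz ≤ fs/2 = 27 Hz, appears at 18 Hz.
192 Hz mod fs = 30 Hz.
30 Hz > fs/2 = 27 Hz, folds to fs − 30 Hz = 24 Hz.
Distinct values: {6 Hz, 18 Hz, 24 Hz}.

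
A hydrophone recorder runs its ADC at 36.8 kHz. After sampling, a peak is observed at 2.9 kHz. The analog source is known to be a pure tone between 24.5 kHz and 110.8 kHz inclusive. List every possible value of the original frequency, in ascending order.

Frequencies that alias to 2.9 kHz are k·fs ± 2.9 kHz for integer k ≥ 0.
k=0: 2.9 kHz.
k=1: 33.9 kHz, 39.7 kHz.
k=2: 70.7 kHz, 76.5 kHz.
k=3: 107.5 kHz, 113.3 kHz.
k=4: 144.3 kHz, 150.1 kHz.
Within [24.5 kHz, 110.8 kHz]: 33.9 kHz, 39.7 kHz, 70.7 kHz, 76.5 kHz, 107.5 kHz.

33.9 kHz, 39.7 kHz, 70.7 kHz, 76.5 kHz, 107.5 kHz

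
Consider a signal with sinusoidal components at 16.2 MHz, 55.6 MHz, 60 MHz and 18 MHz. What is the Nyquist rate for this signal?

120 MHz

Highest-frequency component: 60 MHz.
Nyquist rate = 2 × 60 MHz = 120 MHz.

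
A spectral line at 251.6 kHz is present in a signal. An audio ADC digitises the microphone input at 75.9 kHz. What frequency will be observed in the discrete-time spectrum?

251.6 kHz mod fs = 23.9 kHz.
23.9 kHz ≤ fs/2 = 37.95 kHz, appears at 23.9 kHz.

23.9 kHz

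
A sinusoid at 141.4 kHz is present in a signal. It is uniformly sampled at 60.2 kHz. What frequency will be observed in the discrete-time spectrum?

141.4 kHz mod fs = 21 kHz.
21 kHz ≤ fs/2 = 30.1 kHz, appears at 21 kHz.

21 kHz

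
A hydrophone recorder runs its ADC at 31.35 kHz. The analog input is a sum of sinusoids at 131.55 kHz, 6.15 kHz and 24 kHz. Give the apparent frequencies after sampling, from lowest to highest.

fs/2 = 15.675 kHz.
131.55 kHz mod fs = 6.15 kHz.
6.15 kHz ≤ fs/2 = 15.675 kHz, appears at 6.15 kHz.
6.15 kHz ≤ fs/2 = 15.675 kHz, passes unchanged.
24 kHz > fs/2 = 15.675 kHz, folds to fs − 24 kHz = 7.35 kHz.
Distinct values: {6.15 kHz, 7.35 kHz}.

6.15 kHz, 7.35 kHz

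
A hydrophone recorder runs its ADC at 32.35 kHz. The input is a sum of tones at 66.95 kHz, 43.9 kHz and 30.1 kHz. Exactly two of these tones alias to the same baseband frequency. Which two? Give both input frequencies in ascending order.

fs/2 = 16.175 kHz.
66.95 kHz mod fs = 2.25 kHz.
2.25 kHz ≤ fs/2 = 16.175 kHz, appears at 2.25 kHz.
43.9 kHz mod fs = 11.55 kHz.
11.55 kHz ≤ fs/2 = 16.175 kHz, appears at 11.55 kHz.
30.1 kHz > fs/2 = 16.175 kHz, folds to fs − 30.1 kHz = 2.25 kHz.
30.1 kHz and 66.95 kHz both map to 2.25 kHz.

30.1 kHz, 66.95 kHz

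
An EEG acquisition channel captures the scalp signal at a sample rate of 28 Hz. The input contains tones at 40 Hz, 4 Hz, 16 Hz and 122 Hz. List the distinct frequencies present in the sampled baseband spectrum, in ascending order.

4 Hz, 10 Hz, 12 Hz

fs/2 = 14 Hz.
40 Hz mod fs = 12 Hz.
12 Hz ≤ fs/2 = 14 Hz, appears at 12 Hz.
4 Hz ≤ fs/2 = 14 Hz, passes unchanged.
16 Hz > fs/2 = 14 Hz, folds to fs − 16 Hz = 12 Hz.
122 Hz mod fs = 10 Hz.
10 Hz ≤ fs/2 = 14 Hz, appears at 10 Hz.
Distinct values: {4 Hz, 10 Hz, 12 Hz}.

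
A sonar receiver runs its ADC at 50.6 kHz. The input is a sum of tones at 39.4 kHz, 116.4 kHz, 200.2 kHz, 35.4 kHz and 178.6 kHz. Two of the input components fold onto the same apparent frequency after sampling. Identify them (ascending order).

35.4 kHz, 116.4 kHz

fs/2 = 25.3 kHz.
39.4 kHz > fs/2 = 25.3 kHz, folds to fs − 39.4 kHz = 11.2 kHz.
116.4 kHz mod fs = 15.2 kHz.
15.2 kHz ≤ fs/2 = 25.3 kHz, appears at 15.2 kHz.
200.2 kHz mod fs = 48.4 kHz.
48.4 kHz > fs/2 = 25.3 kHz, folds to fs − 48.4 kHz = 2.2 kHz.
35.4 kHz > fs/2 = 25.3 kHz, folds to fs − 35.4 kHz = 15.2 kHz.
178.6 kHz mod fs = 26.8 kHz.
26.8 kHz > fs/2 = 25.3 kHz, folds to fs − 26.8 kHz = 23.8 kHz.
35.4 kHz and 116.4 kHz both map to 15.2 kHz.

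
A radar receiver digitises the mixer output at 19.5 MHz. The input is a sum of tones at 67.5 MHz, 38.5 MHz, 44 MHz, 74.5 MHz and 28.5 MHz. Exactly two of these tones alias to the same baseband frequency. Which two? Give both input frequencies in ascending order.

28.5 MHz, 67.5 MHz

fs/2 = 9.75 MHz.
67.5 MHz mod fs = 9 MHz.
9 MHz ≤ fs/2 = 9.75 MHz, appears at 9 MHz.
38.5 MHz mod fs = 19 MHz.
19 MHz > fs/2 = 9.75 MHz, folds to fs − 19 MHz = 0.5 MHz.
44 MHz mod fs = 5 MHz.
5 MHz ≤ fs/2 = 9.75 MHz, appears at 5 MHz.
74.5 MHz mod fs = 16 MHz.
16 MHz > fs/2 = 9.75 MHz, folds to fs − 16 MHz = 3.5 MHz.
28.5 MHz mod fs = 9 MHz.
9 MHz ≤ fs/2 = 9.75 MHz, appears at 9 MHz.
28.5 MHz and 67.5 MHz both map to 9 MHz.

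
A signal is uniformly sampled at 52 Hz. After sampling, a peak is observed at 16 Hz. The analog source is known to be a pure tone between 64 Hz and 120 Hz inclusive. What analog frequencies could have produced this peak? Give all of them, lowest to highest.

68 Hz, 88 Hz, 120 Hz

Frequencies that alias to 16 Hz are k·fs ± 16 Hz for integer k ≥ 0.
k=0: 16 Hz.
k=1: 36 Hz, 68 Hz.
k=2: 88 Hz, 120 Hz.
k=3: 140 Hz, 172 Hz.
Within [64 Hz, 120 Hz]: 68 Hz, 88 Hz, 120 Hz.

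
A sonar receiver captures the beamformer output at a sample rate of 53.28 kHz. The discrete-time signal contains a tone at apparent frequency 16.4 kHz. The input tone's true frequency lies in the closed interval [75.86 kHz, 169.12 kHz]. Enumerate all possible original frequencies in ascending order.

90.16 kHz, 122.96 kHz, 143.44 kHz

Frequencies that alias to 16.4 kHz are k·fs ± 16.4 kHz for integer k ≥ 0.
k=0: 16.4 kHz.
k=1: 36.88 kHz, 69.68 kHz.
k=2: 90.16 kHz, 122.96 kHz.
k=3: 143.44 kHz, 176.24 kHz.
k=4: 196.72 kHz, 229.52 kHz.
Within [75.86 kHz, 169.12 kHz]: 90.16 kHz, 122.96 kHz, 143.44 kHz.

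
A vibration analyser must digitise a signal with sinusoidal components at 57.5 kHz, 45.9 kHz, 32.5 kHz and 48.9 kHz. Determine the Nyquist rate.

Highest-frequency component: 57.5 kHz.
Nyquist rate = 2 × 57.5 kHz = 115 kHz.

115 kHz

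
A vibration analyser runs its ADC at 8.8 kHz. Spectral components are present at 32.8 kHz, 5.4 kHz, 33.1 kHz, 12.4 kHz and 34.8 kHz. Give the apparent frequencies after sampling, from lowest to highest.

0.4 kHz, 2.1 kHz, 2.4 kHz, 3.4 kHz, 3.6 kHz

fs/2 = 4.4 kHz.
32.8 kHz mod fs = 6.4 kHz.
6.4 kHz > fs/2 = 4.4 kHz, folds to fs − 6.4 kHz = 2.4 kHz.
5.4 kHz > fs/2 = 4.4 kHz, folds to fs − 5.4 kHz = 3.4 kHz.
33.1 kHz mod fs = 6.7 kHz.
6.7 kHz > fs/2 = 4.4 kHz, folds to fs − 6.7 kHz = 2.1 kHz.
12.4 kHz mod fs = 3.6 kHz.
3.6 kHz ≤ fs/2 = 4.4 kHz, appears at 3.6 kHz.
34.8 kHz mod fs = 8.4 kHz.
8.4 kHz > fs/2 = 4.4 kHz, folds to fs − 8.4 kHz = 0.4 kHz.
Distinct values: {0.4 kHz, 2.1 kHz, 2.4 kHz, 3.4 kHz, 3.6 kHz}.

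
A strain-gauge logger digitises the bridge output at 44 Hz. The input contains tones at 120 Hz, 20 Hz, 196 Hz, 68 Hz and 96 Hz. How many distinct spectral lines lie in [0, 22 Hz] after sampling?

3

fs/2 = 22 Hz.
120 Hz mod fs = 32 Hz.
32 Hz > fs/2 = 22 Hz, folds to fs − 32 Hz = 12 Hz.
20 Hz ≤ fs/2 = 22 Hz, passes unchanged.
196 Hz mod fs = 20 Hz.
20 Hz ≤ fs/2 = 22 Hz, appears at 20 Hz.
68 Hz mod fs = 24 Hz.
24 Hz > fs/2 = 22 Hz, folds to fs − 24 Hz = 20 Hz.
96 Hz mod fs = 8 Hz.
8 Hz ≤ fs/2 = 22 Hz, appears at 8 Hz.
Distinct values: {8 Hz, 12 Hz, 20 Hz} → 3.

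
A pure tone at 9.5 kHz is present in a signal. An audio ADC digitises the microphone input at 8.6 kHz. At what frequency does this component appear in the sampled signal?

0.9 kHz

9.5 kHz mod fs = 0.9 kHz.
0.9 kHz ≤ fs/2 = 4.3 kHz, appears at 0.9 kHz.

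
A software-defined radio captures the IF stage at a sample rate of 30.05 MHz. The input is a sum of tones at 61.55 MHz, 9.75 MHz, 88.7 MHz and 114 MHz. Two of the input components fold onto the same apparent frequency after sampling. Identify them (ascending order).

fs/2 = 15.025 MHz.
61.55 MHz mod fs = 1.45 MHz.
1.45 MHz ≤ fs/2 = 15.025 MHz, appears at 1.45 MHz.
9.75 MHz ≤ fs/2 = 15.025 MHz, passes unchanged.
88.7 MHz mod fs = 28.6 MHz.
28.6 MHz > fs/2 = 15.025 MHz, folds to fs − 28.6 MHz = 1.45 MHz.
114 MHz mod fs = 23.85 MHz.
23.85 MHz > fs/2 = 15.025 MHz, folds to fs − 23.85 MHz = 6.2 MHz.
61.55 MHz and 88.7 MHz both map to 1.45 MHz.

61.55 MHz, 88.7 MHz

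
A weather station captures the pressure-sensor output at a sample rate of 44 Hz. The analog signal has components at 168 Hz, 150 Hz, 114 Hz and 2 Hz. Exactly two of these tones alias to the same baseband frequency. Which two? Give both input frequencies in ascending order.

fs/2 = 22 Hz.
168 Hz mod fs = 36 Hz.
36 Hz > fs/2 = 22 Hz, folds to fs − 36 Hz = 8 Hz.
150 Hz mod fs = 18 Hz.
18 Hz ≤ fs/2 = 22 Hz, appears at 18 Hz.
114 Hz mod fs = 26 Hz.
26 Hz > fs/2 = 22 Hz, folds to fs − 26 Hz = 18 Hz.
2 Hz ≤ fs/2 = 22 Hz, passes unchanged.
114 Hz and 150 Hz both map to 18 Hz.

114 Hz, 150 Hz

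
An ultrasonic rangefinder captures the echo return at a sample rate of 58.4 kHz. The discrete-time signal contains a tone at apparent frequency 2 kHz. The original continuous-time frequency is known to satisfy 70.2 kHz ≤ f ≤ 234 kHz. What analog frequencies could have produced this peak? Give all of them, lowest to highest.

Frequencies that alias to 2 kHz are k·fs ± 2 kHz for integer k ≥ 0.
k=0: 2 kHz.
k=1: 56.4 kHz, 60.4 kHz.
k=2: 114.8 kHz, 118.8 kHz.
k=3: 173.2 kHz, 177.2 kHz.
k=4: 231.6 kHz, 235.6 kHz.
k=5: 290 kHz, 294 kHz.
Within [70.2 kHz, 234 kHz]: 114.8 kHz, 118.8 kHz, 173.2 kHz, 177.2 kHz, 231.6 kHz.

114.8 kHz, 118.8 kHz, 173.2 kHz, 177.2 kHz, 231.6 kHz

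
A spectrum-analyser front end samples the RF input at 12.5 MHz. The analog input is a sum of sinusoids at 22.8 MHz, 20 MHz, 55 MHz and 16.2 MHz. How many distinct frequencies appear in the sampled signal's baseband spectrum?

3

fs/2 = 6.25 MHz.
22.8 MHz mod fs = 10.3 MHz.
10.3 MHz > fs/2 = 6.25 MHz, folds to fs − 10.3 MHz = 2.2 MHz.
20 MHz mod fs = 7.5 MHz.
7.5 MHz > fs/2 = 6.25 MHz, folds to fs − 7.5 MHz = 5 MHz.
55 MHz mod fs = 5 MHz.
5 MHz ≤ fs/2 = 6.25 MHz, appears at 5 MHz.
16.2 MHz mod fs = 3.7 MHz.
3.7 MHz ≤ fs/2 = 6.25 MHz, appears at 3.7 MHz.
Distinct values: {2.2 MHz, 3.7 MHz, 5 MHz} → 3.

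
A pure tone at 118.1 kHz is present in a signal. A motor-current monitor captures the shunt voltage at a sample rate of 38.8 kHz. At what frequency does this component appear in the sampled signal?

1.7 kHz

118.1 kHz mod fs = 1.7 kHz.
1.7 kHz ≤ fs/2 = 19.4 kHz, appears at 1.7 kHz.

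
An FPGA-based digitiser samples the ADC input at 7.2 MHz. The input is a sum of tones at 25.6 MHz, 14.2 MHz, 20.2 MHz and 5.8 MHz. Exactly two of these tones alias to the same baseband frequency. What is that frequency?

1.4 MHz

fs/2 = 3.6 MHz.
25.6 MHz mod fs = 4 MHz.
4 MHz > fs/2 = 3.6 MHz, folds to fs − 4 MHz = 3.2 MHz.
14.2 MHz mod fs = 7 MHz.
7 MHz > fs/2 = 3.6 MHz, folds to fs − 7 MHz = 0.2 MHz.
20.2 MHz mod fs = 5.8 MHz.
5.8 MHz > fs/2 = 3.6 MHz, folds to fs − 5.8 MHz = 1.4 MHz.
5.8 MHz > fs/2 = 3.6 MHz, folds to fs − 5.8 MHz = 1.4 MHz.
5.8 MHz and 20.2 MHz both map to 1.4 MHz.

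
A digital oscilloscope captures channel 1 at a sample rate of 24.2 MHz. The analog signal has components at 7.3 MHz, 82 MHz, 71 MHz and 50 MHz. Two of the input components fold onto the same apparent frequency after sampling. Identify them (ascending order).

50 MHz, 71 MHz

fs/2 = 12.1 MHz.
7.3 MHz ≤ fs/2 = 12.1 MHz, passes unchanged.
82 MHz mod fs = 9.4 MHz.
9.4 MHz ≤ fs/2 = 12.1 MHz, appears at 9.4 MHz.
71 MHz mod fs = 22.6 MHz.
22.6 MHz > fs/2 = 12.1 MHz, folds to fs − 22.6 MHz = 1.6 MHz.
50 MHz mod fs = 1.6 MHz.
1.6 MHz ≤ fs/2 = 12.1 MHz, appears at 1.6 MHz.
50 MHz and 71 MHz both map to 1.6 MHz.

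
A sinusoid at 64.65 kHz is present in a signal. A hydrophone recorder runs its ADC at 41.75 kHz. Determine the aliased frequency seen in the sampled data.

18.85 kHz

64.65 kHz mod fs = 22.9 kHz.
22.9 kHz > fs/2 = 20.875 kHz, folds to fs − 22.9 kHz = 18.85 kHz.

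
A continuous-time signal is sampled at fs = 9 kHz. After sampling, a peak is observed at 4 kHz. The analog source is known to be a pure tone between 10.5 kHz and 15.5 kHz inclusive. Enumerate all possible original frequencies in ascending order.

Frequencies that alias to 4 kHz are k·fs ± 4 kHz for integer k ≥ 0.
k=0: 4 kHz.
k=1: 5 kHz, 13 kHz.
k=2: 14 kHz, 22 kHz.
k=3: 23 kHz, 31 kHz.
Within [10.5 kHz, 15.5 kHz]: 13 kHz, 14 kHz.

13 kHz, 14 kHz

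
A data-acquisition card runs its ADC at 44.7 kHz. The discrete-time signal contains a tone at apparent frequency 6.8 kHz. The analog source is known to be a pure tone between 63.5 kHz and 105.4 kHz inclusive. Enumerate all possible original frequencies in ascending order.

82.6 kHz, 96.2 kHz

Frequencies that alias to 6.8 kHz are k·fs ± 6.8 kHz for integer k ≥ 0.
k=0: 6.8 kHz.
k=1: 37.9 kHz, 51.5 kHz.
k=2: 82.6 kHz, 96.2 kHz.
k=3: 127.3 kHz, 140.9 kHz.
Within [63.5 kHz, 105.4 kHz]: 82.6 kHz, 96.2 kHz.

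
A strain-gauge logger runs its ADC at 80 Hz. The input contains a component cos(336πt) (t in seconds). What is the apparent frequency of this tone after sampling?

ω = 336π rad/s → f = ω/(2π) = 168 Hz.
168 Hz mod fs = 8 Hz.
8 Hz ≤ fs/2 = 40 Hz, appears at 8 Hz.

8 Hz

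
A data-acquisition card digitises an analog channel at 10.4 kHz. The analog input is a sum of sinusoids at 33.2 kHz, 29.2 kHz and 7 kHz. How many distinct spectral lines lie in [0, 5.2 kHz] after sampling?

2

fs/2 = 5.2 kHz.
33.2 kHz mod fs = 2 kHz.
2 kHz ≤ fs/2 = 5.2 kHz, appears at 2 kHz.
29.2 kHz mod fs = 8.4 kHz.
8.4 kHz > fs/2 = 5.2 kHz, folds to fs − 8.4 kHz = 2 kHz.
7 kHz > fs/2 = 5.2 kHz, folds to fs − 7 kHz = 3.4 kHz.
Distinct values: {2 kHz, 3.4 kHz} → 2.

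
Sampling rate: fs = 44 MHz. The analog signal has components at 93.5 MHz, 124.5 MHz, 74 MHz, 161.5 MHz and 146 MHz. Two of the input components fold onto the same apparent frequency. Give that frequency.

14 MHz

fs/2 = 22 MHz.
93.5 MHz mod fs = 5.5 MHz.
5.5 MHz ≤ fs/2 = 22 MHz, appears at 5.5 MHz.
124.5 MHz mod fs = 36.5 MHz.
36.5 MHz > fs/2 = 22 MHz, folds to fs − 36.5 MHz = 7.5 MHz.
74 MHz mod fs = 30 MHz.
30 MHz > fs/2 = 22 MHz, folds to fs − 30 MHz = 14 MHz.
161.5 MHz mod fs = 29.5 MHz.
29.5 MHz > fs/2 = 22 MHz, folds to fs − 29.5 MHz = 14.5 MHz.
146 MHz mod fs = 14 MHz.
14 MHz ≤ fs/2 = 22 MHz, appears at 14 MHz.
74 MHz and 146 MHz both map to 14 MHz.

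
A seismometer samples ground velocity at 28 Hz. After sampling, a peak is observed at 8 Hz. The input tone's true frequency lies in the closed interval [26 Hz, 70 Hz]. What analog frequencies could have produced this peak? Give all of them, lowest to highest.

36 Hz, 48 Hz, 64 Hz

Frequencies that alias to 8 Hz are k·fs ± 8 Hz for integer k ≥ 0.
k=0: 8 Hz.
k=1: 20 Hz, 36 Hz.
k=2: 48 Hz, 64 Hz.
k=3: 76 Hz, 92 Hz.
Within [26 Hz, 70 Hz]: 36 Hz, 48 Hz, 64 Hz.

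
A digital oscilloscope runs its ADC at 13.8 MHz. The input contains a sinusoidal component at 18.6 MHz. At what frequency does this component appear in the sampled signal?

4.8 MHz

18.6 MHz mod fs = 4.8 MHz.
4.8 MHz ≤ fs/2 = 6.9 MHz, appears at 4.8 MHz.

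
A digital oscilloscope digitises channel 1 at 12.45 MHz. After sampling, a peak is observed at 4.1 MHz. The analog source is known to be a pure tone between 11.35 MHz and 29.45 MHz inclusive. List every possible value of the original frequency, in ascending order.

Frequencies that alias to 4.1 MHz are k·fs ± 4.1 MHz for integer k ≥ 0.
k=0: 4.1 MHz.
k=1: 8.35 MHz, 16.55 MHz.
k=2: 20.8 MHz, 29 MHz.
k=3: 33.25 MHz, 41.45 MHz.
Within [11.35 MHz, 29.45 MHz]: 16.55 MHz, 20.8 MHz, 29 MHz.

16.55 MHz, 20.8 MHz, 29 MHz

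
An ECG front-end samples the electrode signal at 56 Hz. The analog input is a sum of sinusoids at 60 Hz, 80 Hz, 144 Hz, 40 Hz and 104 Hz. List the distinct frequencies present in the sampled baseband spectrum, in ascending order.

4 Hz, 8 Hz, 16 Hz, 24 Hz

fs/2 = 28 Hz.
60 Hz mod fs = 4 Hz.
4 Hz ≤ fs/2 = 28 Hz, appears at 4 Hz.
80 Hz mod fs = 24 Hz.
24 Hz ≤ fs/2 = 28 Hz, appears at 24 Hz.
144 Hz mod fs = 32 Hz.
32 Hz > fs/2 = 28 Hz, folds to fs − 32 Hz = 24 Hz.
40 Hz > fs/2 = 28 Hz, folds to fs − 40 Hz = 16 Hz.
104 Hz mod fs = 48 Hz.
48 Hz > fs/2 = 28 Hz, folds to fs − 48 Hz = 8 Hz.
Distinct values: {4 Hz, 8 Hz, 16 Hz, 24 Hz}.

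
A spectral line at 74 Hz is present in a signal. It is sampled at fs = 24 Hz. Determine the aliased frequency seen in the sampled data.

2 Hz

74 Hz mod fs = 2 Hz.
2 Hz ≤ fs/2 = 12 Hz, appears at 2 Hz.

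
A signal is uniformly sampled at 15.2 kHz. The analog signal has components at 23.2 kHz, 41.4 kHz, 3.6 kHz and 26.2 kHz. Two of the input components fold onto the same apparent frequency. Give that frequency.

4.2 kHz

fs/2 = 7.6 kHz.
23.2 kHz mod fs = 8 kHz.
8 kHz > fs/2 = 7.6 kHz, folds to fs − 8 kHz = 7.2 kHz.
41.4 kHz mod fs = 11 kHz.
11 kHz > fs/2 = 7.6 kHz, folds to fs − 11 kHz = 4.2 kHz.
3.6 kHz ≤ fs/2 = 7.6 kHz, passes unchanged.
26.2 kHz mod fs = 11 kHz.
11 kHz > fs/2 = 7.6 kHz, folds to fs − 11 kHz = 4.2 kHz.
26.2 kHz and 41.4 kHz both map to 4.2 kHz.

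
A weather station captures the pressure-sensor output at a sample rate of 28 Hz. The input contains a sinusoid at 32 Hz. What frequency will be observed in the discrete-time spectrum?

4 Hz

32 Hz mod fs = 4 Hz.
4 Hz ≤ fs/2 = 14 Hz, appears at 4 Hz.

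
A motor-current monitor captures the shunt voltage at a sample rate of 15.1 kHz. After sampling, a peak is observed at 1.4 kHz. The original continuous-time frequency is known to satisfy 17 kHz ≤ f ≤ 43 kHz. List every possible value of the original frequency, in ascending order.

Frequencies that alias to 1.4 kHz are k·fs ± 1.4 kHz for integer k ≥ 0.
k=0: 1.4 kHz.
k=1: 13.7 kHz, 16.5 kHz.
k=2: 28.8 kHz, 31.6 kHz.
k=3: 43.9 kHz, 46.7 kHz.
Within [17 kHz, 43 kHz]: 28.8 kHz, 31.6 kHz.

28.8 kHz, 31.6 kHz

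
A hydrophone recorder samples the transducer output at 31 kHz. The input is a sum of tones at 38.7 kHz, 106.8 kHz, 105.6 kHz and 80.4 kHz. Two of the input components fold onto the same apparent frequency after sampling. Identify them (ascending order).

80.4 kHz, 105.6 kHz

fs/2 = 15.5 kHz.
38.7 kHz mod fs = 7.7 kHz.
7.7 kHz ≤ fs/2 = 15.5 kHz, appears at 7.7 kHz.
106.8 kHz mod fs = 13.8 kHz.
13.8 kHz ≤ fs/2 = 15.5 kHz, appears at 13.8 kHz.
105.6 kHz mod fs = 12.6 kHz.
12.6 kHz ≤ fs/2 = 15.5 kHz, appears at 12.6 kHz.
80.4 kHz mod fs = 18.4 kHz.
18.4 kHz > fs/2 = 15.5 kHz, folds to fs − 18.4 kHz = 12.6 kHz.
80.4 kHz and 105.6 kHz both map to 12.6 kHz.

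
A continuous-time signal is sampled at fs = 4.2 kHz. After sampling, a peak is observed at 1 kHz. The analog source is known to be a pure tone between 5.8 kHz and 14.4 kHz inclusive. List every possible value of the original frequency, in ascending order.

7.4 kHz, 9.4 kHz, 11.6 kHz, 13.6 kHz

Frequencies that alias to 1 kHz are k·fs ± 1 kHz for integer k ≥ 0.
k=0: 1 kHz.
k=1: 3.2 kHz, 5.2 kHz.
k=2: 7.4 kHz, 9.4 kHz.
k=3: 11.6 kHz, 13.6 kHz.
k=4: 15.8 kHz, 17.8 kHz.
Within [5.8 kHz, 14.4 kHz]: 7.4 kHz, 9.4 kHz, 11.6 kHz, 13.6 kHz.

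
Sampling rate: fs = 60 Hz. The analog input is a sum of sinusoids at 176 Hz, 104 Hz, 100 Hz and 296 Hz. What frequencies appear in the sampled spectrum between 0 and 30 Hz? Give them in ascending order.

fs/2 = 30 Hz.
176 Hz mod fs = 56 Hz.
56 Hz > fs/2 = 30 Hz, folds to fs − 56 Hz = 4 Hz.
104 Hz mod fs = 44 Hz.
44 Hz > fs/2 = 30 Hz, folds to fs − 44 Hz = 16 Hz.
100 Hz mod fs = 40 Hz.
40 Hz > fs/2 = 30 Hz, folds to fs − 40 Hz = 20 Hz.
296 Hz mod fs = 56 Hz.
56 Hz > fs/2 = 30 Hz, folds to fs − 56 Hz = 4 Hz.
Distinct values: {4 Hz, 16 Hz, 20 Hz}.

4 Hz, 16 Hz, 20 Hz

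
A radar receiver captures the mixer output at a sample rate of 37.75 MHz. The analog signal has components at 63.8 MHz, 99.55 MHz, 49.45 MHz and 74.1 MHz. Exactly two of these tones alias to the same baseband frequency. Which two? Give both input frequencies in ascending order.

49.45 MHz, 63.8 MHz

fs/2 = 18.875 MHz.
63.8 MHz mod fs = 26.05 MHz.
26.05 MHz > fs/2 = 18.875 MHz, folds to fs − 26.05 MHz = 11.7 MHz.
99.55 MHz mod fs = 24.05 MHz.
24.05 MHz > fs/2 = 18.875 MHz, folds to fs − 24.05 MHz = 13.7 MHz.
49.45 MHz mod fs = 11.7 MHz.
11.7 MHz ≤ fs/2 = 18.875 MHz, appears at 11.7 MHz.
74.1 MHz mod fs = 36.35 MHz.
36.35 MHz > fs/2 = 18.875 MHz, folds to fs − 36.35 MHz = 1.4 MHz.
49.45 MHz and 63.8 MHz both map to 11.7 MHz.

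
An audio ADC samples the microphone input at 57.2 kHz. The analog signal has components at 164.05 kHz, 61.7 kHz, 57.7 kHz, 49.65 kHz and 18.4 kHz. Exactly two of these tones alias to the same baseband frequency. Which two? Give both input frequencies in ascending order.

fs/2 = 28.6 kHz.
164.05 kHz mod fs = 49.65 kHz.
49.65 kHz > fs/2 = 28.6 kHz, folds to fs − 49.65 kHz = 7.55 kHz.
61.7 kHz mod fs = 4.5 kHz.
4.5 kHz ≤ fs/2 = 28.6 kHz, appears at 4.5 kHz.
57.7 kHz mod fs = 0.5 kHz.
0.5 kHz ≤ fs/2 = 28.6 kHz, appears at 0.5 kHz.
49.65 kHz > fs/2 = 28.6 kHz, folds to fs − 49.65 kHz = 7.55 kHz.
18.4 kHz ≤ fs/2 = 28.6 kHz, passes unchanged.
49.65 kHz and 164.05 kHz both map to 7.55 kHz.

49.65 kHz, 164.05 kHz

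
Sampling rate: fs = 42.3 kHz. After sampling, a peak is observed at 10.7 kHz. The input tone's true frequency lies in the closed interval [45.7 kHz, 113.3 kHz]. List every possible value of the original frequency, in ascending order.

53 kHz, 73.9 kHz, 95.3 kHz

Frequencies that alias to 10.7 kHz are k·fs ± 10.7 kHz for integer k ≥ 0.
k=0: 10.7 kHz.
k=1: 31.6 kHz, 53 kHz.
k=2: 73.9 kHz, 95.3 kHz.
k=3: 116.2 kHz, 137.6 kHz.
Within [45.7 kHz, 113.3 kHz]: 53 kHz, 73.9 kHz, 95.3 kHz.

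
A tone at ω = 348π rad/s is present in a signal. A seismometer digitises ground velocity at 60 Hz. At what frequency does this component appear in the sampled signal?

ω = 348π rad/s → f = ω/(2π) = 174 Hz.
174 Hz mod fs = 54 Hz.
54 Hz > fs/2 = 30 Hz, folds to fs − 54 Hz = 6 Hz.

6 Hz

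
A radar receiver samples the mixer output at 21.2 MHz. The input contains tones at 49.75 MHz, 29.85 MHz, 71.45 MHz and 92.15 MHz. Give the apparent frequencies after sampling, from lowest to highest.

fs/2 = 10.6 MHz.
49.75 MHz mod fs = 7.35 MHz.
7.35 MHz ≤ fs/2 = 10.6 MHz, appears at 7.35 MHz.
29.85 MHz mod fs = 8.65 MHz.
8.65 MHz ≤ fs/2 = 10.6 MHz, appears at 8.65 MHz.
71.45 MHz mod fs = 7.85 MHz.
7.85 MHz ≤ fs/2 = 10.6 MHz, appears at 7.85 MHz.
92.15 MHz mod fs = 7.35 MHz.
7.35 MHz ≤ fs/2 = 10.6 MHz, appears at 7.35 MHz.
Distinct values: {7.35 MHz, 7.85 MHz, 8.65 MHz}.

7.35 MHz, 7.85 MHz, 8.65 MHz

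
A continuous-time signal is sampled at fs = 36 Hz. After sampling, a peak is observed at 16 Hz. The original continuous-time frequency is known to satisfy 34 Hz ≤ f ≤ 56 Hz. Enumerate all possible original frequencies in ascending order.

Frequencies that alias to 16 Hz are k·fs ± 16 Hz for integer k ≥ 0.
k=0: 16 Hz.
k=1: 20 Hz, 52 Hz.
k=2: 56 Hz, 88 Hz.
k=3: 92 Hz, 124 Hz.
Within [34 Hz, 56 Hz]: 52 Hz, 56 Hz.

52 Hz, 56 Hz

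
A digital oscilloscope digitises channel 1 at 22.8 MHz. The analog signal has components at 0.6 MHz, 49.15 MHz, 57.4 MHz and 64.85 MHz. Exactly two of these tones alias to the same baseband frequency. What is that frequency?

3.55 MHz

fs/2 = 11.4 MHz.
0.6 MHz ≤ fs/2 = 11.4 MHz, passes unchanged.
49.15 MHz mod fs = 3.55 MHz.
3.55 MHz ≤ fs/2 = 11.4 MHz, appears at 3.55 MHz.
57.4 MHz mod fs = 11.8 MHz.
11.8 MHz > fs/2 = 11.4 MHz, folds to fs − 11.8 MHz = 11 MHz.
64.85 MHz mod fs = 19.25 MHz.
19.25 MHz > fs/2 = 11.4 MHz, folds to fs − 19.25 MHz = 3.55 MHz.
49.15 MHz and 64.85 MHz both map to 3.55 MHz.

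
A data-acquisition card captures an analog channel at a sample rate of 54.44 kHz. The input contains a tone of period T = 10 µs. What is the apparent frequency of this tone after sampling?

T = 10 µs → f = 1/T = 100 kHz.
100 kHz mod fs = 45.56 kHz.
45.56 kHz > fs/2 = 27.22 kHz, folds to fs − 45.56 kHz = 8.88 kHz.

8.88 kHz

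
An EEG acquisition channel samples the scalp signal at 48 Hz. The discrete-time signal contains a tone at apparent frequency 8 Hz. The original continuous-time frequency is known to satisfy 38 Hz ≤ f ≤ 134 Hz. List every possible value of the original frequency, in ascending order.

40 Hz, 56 Hz, 88 Hz, 104 Hz

Frequencies that alias to 8 Hz are k·fs ± 8 Hz for integer k ≥ 0.
k=0: 8 Hz.
k=1: 40 Hz, 56 Hz.
k=2: 88 Hz, 104 Hz.
k=3: 136 Hz, 152 Hz.
Within [38 Hz, 134 Hz]: 40 Hz, 56 Hz, 88 Hz, 104 Hz.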